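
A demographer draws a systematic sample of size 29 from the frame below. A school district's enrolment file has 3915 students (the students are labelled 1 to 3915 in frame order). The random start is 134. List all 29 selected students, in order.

134, 269, 404, 539, 674, 809, 944, 1079, 1214, 1349, 1484, 1619, 1754, 1889, 2024, 2159, 2294, 2429, 2564, 2699, 2834, 2969, 3104, 3239, 3374, 3509, 3644, 3779, 3914

k = N/n = 3915/29 = 135
student 1: 134
student 2: 134 + 135 = 269
student 3: 269 + 135 = 404
student 4: 404 + 135 = 539
student 5: 539 + 135 = 674
student 6: 674 + 135 = 809
student 7: 809 + 135 = 944
student 8: 944 + 135 = 1079
student 9: 1079 + 135 = 1214
student 10: 1214 + 135 = 1349
student 11: 1349 + 135 = 1484
student 12: 1484 + 135 = 1619
student 13: 1619 + 135 = 1754
student 14: 1754 + 135 = 1889
student 15: 1889 + 135 = 2024
student 16: 2024 + 135 = 2159
student 17: 2159 + 135 = 2294
student 18: 2294 + 135 = 2429
student 19: 2429 + 135 = 2564
student 20: 2564 + 135 = 2699
student 21: 2699 + 135 = 2834
student 22: 2834 + 135 = 2969
student 23: 2969 + 135 = 3104
student 24: 3104 + 135 = 3239
student 25: 3239 + 135 = 3374
student 26: 3374 + 135 = 3509
student 27: 3509 + 135 = 3644
student 28: 3644 + 135 = 3779
student 29: 3779 + 135 = 3914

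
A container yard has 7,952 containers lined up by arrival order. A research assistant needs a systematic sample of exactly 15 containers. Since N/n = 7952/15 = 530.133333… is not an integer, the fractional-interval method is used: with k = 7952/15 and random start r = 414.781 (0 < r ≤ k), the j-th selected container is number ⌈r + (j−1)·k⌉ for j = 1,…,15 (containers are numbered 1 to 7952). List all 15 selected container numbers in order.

415, 945, 1476, 2006, 2536, 3066, 3596, 4126, 4656, 5186, 5717, 6247, 6777, 7307, 7837

j=1: r + 0k = 414.781 → ⌈·⌉ = 415
j=2: r + 1k = 944.914333… → ⌈·⌉ = 945
j=3: r + 2k = 1475.047666… → ⌈·⌉ = 1476
j=4: r + 3k = 2005.181 → ⌈·⌉ = 2006
j=5: r + 4k = 2535.314333… → ⌈·⌉ = 2536
j=6: r + 5k = 3065.447666… → ⌈·⌉ = 3066
j=7: r + 6k = 3595.581 → ⌈·⌉ = 3596
j=8: r + 7k = 4125.714333… → ⌈·⌉ = 4126
j=9: r + 8k = 4655.847666… → ⌈·⌉ = 4656
j=10: r + 9k = 5185.981 → ⌈·⌉ = 5186
j=11: r + 10k = 5716.114333… → ⌈·⌉ = 5717
j=12: r + 11k = 6246.247666… → ⌈·⌉ = 6247
j=13: r + 12k = 6776.381 → ⌈·⌉ = 6777
j=14: r + 13k = 7306.514333… → ⌈·⌉ = 7307
j=15: r + 14k = 7836.647666… → ⌈·⌉ = 7837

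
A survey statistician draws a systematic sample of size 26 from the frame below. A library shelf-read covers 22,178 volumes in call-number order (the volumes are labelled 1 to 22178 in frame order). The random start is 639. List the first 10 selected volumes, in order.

639, 1492, 2345, 3198, 4051, 4904, 5757, 6610, 7463, 8316

k = N/n = 22178/26 = 853
volume 1: 639
volume 2: 639 + 853 = 1492
volume 3: 1492 + 853 = 2345
volume 4: 2345 + 853 = 3198
volume 5: 3198 + 853 = 4051
volume 6: 4051 + 853 = 4904
volume 7: 4904 + 853 = 5757
volume 8: 5757 + 853 = 6610
volume 9: 6610 + 853 = 7463
volume 10: 7463 + 853 = 8316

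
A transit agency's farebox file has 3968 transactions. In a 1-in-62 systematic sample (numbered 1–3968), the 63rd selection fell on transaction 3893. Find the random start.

k = 62
r = 3893 − (63−1)×62 = 3893 − 3844 = 49

49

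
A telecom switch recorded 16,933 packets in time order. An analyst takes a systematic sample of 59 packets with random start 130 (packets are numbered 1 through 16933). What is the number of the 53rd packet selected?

k = 16933/59 = 287
53rd selection = r + (53−1)·k = 130 + 52×287 = 130 + 14924 = 15054

15054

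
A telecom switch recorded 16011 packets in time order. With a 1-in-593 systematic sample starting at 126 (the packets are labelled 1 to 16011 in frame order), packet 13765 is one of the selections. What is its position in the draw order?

k = 593
position = (13765 − 126)/593 + 1 = 13639/593 + 1 = 23 + 1 = 24

24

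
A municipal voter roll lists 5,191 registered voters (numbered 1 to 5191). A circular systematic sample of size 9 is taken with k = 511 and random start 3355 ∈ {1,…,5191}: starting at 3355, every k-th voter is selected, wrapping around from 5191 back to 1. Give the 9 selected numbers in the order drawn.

Selection 1: 3355
Selection 2: 3355 + 511 = 3866
Selection 3: 3866 + 511 = 4377
Selection 4: 4377 + 511 = 4888
Selection 5: 4888 + 511 = 5399 → 5399 − 5191 = 208
Selection 6: 208 + 511 = 719
Selection 7: 719 + 511 = 1230
Selection 8: 1230 + 511 = 1741
Selection 9: 1741 + 511 = 2252

3355, 3866, 4377, 4888, 208, 719, 1230, 1741, 2252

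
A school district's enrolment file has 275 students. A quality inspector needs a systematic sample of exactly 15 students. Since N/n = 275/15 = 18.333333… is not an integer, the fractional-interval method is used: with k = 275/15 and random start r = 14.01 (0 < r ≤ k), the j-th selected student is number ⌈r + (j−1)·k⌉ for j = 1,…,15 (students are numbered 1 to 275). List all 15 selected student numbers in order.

15, 33, 51, 70, 88, 106, 125, 143, 161, 180, 198, 216, 235, 253, 271

j=1: r + 0k = 14.01 → ⌈·⌉ = 15
j=2: r + 1k = 32.343333… → ⌈·⌉ = 33
j=3: r + 2k = 50.676666… → ⌈·⌉ = 51
j=4: r + 3k = 69.01 → ⌈·⌉ = 70
j=5: r + 4k = 87.343333… → ⌈·⌉ = 88
j=6: r + 5k = 105.676666… → ⌈·⌉ = 106
j=7: r + 6k = 124.01 → ⌈·⌉ = 125
j=8: r + 7k = 142.343333… → ⌈·⌉ = 143
j=9: r + 8k = 160.676666… → ⌈·⌉ = 161
j=10: r + 9k = 179.01 → ⌈·⌉ = 180
j=11: r + 10k = 197.343333… → ⌈·⌉ = 198
j=12: r + 11k = 215.676666… → ⌈·⌉ = 216
j=13: r + 12k = 234.01 → ⌈·⌉ = 235
j=14: r + 13k = 252.343333… → ⌈·⌉ = 253
j=15: r + 14k = 270.676666… → ⌈·⌉ = 271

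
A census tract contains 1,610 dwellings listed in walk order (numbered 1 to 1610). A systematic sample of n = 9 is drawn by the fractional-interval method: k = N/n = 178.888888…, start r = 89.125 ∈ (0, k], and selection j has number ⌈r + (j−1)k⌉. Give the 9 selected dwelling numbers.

90, 269, 447, 626, 805, 984, 1163, 1342, 1521

j=1: r + 0k = 89.125 → ⌈·⌉ = 90
j=2: r + 1k = 268.013888… → ⌈·⌉ = 269
j=3: r + 2k = 446.902777… → ⌈·⌉ = 447
j=4: r + 3k = 625.791666… → ⌈·⌉ = 626
j=5: r + 4k = 804.680555… → ⌈·⌉ = 805
j=6: r + 5k = 983.569444… → ⌈·⌉ = 984
j=7: r + 6k = 1162.458333… → ⌈·⌉ = 1163
j=8: r + 7k = 1341.347222… → ⌈·⌉ = 1342
j=9: r + 8k = 1520.236111… → ⌈·⌉ = 1521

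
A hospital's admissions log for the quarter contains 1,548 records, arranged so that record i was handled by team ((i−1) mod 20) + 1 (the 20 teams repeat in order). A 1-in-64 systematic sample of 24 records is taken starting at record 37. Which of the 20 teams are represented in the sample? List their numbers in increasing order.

1, 5, 9, 13, 17

Consecutive selections differ by k = 64, so their team numbers differ by 64 mod 20 = 4.
gcd(64, 20) = 4, so the sample visits 20/4 = 5 distinct residues mod 20.
Start 37 is team 17; the teams hit are 1, 5, 9, 13, 17.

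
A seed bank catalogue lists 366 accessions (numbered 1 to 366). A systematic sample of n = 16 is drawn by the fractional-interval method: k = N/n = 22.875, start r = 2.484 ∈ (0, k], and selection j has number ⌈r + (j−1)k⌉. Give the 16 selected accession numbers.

3, 26, 49, 72, 94, 117, 140, 163, 186, 209, 232, 255, 277, 300, 323, 346

j=1: r + 0k = 2.484 → ⌈·⌉ = 3
j=2: r + 1k = 25.359 → ⌈·⌉ = 26
j=3: r + 2k = 48.234 → ⌈·⌉ = 49
j=4: r + 3k = 71.109 → ⌈·⌉ = 72
j=5: r + 4k = 93.984 → ⌈·⌉ = 94
j=6: r + 5k = 116.859 → ⌈·⌉ = 117
j=7: r + 6k = 139.734 → ⌈·⌉ = 140
j=8: r + 7k = 162.609 → ⌈·⌉ = 163
j=9: r + 8k = 185.484 → ⌈·⌉ = 186
j=10: r + 9k = 208.359 → ⌈·⌉ = 209
j=11: r + 10k = 231.234 → ⌈·⌉ = 232
j=12: r + 11k = 254.109 → ⌈·⌉ = 255
j=13: r + 12k = 276.984 → ⌈·⌉ = 277
j=14: r + 13k = 299.859 → ⌈·⌉ = 300
j=15: r + 14k = 322.734 → ⌈·⌉ = 323
j=16: r + 15k = 345.609 → ⌈·⌉ = 346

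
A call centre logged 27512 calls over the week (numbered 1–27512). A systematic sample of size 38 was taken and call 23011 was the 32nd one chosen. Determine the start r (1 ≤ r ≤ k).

k = 27512/38 = 724
r = 23011 − (32−1)×724 = 23011 − 22444 = 567

567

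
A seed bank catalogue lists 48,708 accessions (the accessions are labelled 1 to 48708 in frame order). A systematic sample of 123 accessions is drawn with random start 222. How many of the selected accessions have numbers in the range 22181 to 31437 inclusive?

23

k = 48708/123 = 396
First selection ≥ 22181: 222 + ⌈(22181−222)/396⌉·396 = 222 + 56×396 = 22398
Last selection ≤ 31437: 222 + ⌊(31437−222)/396⌋·396 = 222 + 78×396 = 31110
Count = 78 − 56 + 1 = 23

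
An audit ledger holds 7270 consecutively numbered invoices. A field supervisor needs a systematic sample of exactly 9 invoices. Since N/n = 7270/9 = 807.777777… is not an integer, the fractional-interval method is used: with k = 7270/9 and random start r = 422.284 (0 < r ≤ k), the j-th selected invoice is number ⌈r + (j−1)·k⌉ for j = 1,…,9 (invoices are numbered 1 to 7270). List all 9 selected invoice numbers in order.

j=1: r + 0k = 422.284 → ⌈·⌉ = 423
j=2: r + 1k = 1230.061777… → ⌈·⌉ = 1231
j=3: r + 2k = 2037.839555… → ⌈·⌉ = 2038
j=4: r + 3k = 2845.617333… → ⌈·⌉ = 2846
j=5: r + 4k = 3653.395111… → ⌈·⌉ = 3654
j=6: r + 5k = 4461.172888… → ⌈·⌉ = 4462
j=7: r + 6k = 5268.950666… → ⌈·⌉ = 5269
j=8: r + 7k = 6076.728444… → ⌈·⌉ = 6077
j=9: r + 8k = 6884.506222… → ⌈·⌉ = 6885

423, 1231, 2038, 2846, 3654, 4462, 5269, 6077, 6885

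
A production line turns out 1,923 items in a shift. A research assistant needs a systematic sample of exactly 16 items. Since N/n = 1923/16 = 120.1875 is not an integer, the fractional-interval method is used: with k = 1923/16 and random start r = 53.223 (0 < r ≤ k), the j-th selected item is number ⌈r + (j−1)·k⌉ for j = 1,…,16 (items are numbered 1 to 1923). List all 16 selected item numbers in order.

54, 174, 294, 414, 534, 655, 775, 895, 1015, 1135, 1256, 1376, 1496, 1616, 1736, 1857

j=1: r + 0k = 53.223 → ⌈·⌉ = 54
j=2: r + 1k = 173.4105 → ⌈·⌉ = 174
j=3: r + 2k = 293.598 → ⌈·⌉ = 294
j=4: r + 3k = 413.7855 → ⌈·⌉ = 414
j=5: r + 4k = 533.973 → ⌈·⌉ = 534
j=6: r + 5k = 654.1605 → ⌈·⌉ = 655
j=7: r + 6k = 774.348 → ⌈·⌉ = 775
j=8: r + 7k = 894.5355 → ⌈·⌉ = 895
j=9: r + 8k = 1014.723 → ⌈·⌉ = 1015
j=10: r + 9k = 1134.9105 → ⌈·⌉ = 1135
j=11: r + 10k = 1255.098 → ⌈·⌉ = 1256
j=12: r + 11k = 1375.2855 → ⌈·⌉ = 1376
j=13: r + 12k = 1495.473 → ⌈·⌉ = 1496
j=14: r + 13k = 1615.6605 → ⌈·⌉ = 1616
j=15: r + 14k = 1735.848 → ⌈·⌉ = 1736
j=16: r + 15k = 1856.0355 → ⌈·⌉ = 1857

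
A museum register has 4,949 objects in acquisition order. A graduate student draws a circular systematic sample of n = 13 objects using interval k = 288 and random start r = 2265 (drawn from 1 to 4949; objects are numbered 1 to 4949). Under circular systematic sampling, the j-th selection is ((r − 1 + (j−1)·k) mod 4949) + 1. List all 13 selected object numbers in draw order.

2265, 2553, 2841, 3129, 3417, 3705, 3993, 4281, 4569, 4857, 196, 484, 772

Selection 1: 2265
Selection 2: 2265 + 288 = 2553
Selection 3: 2553 + 288 = 2841
Selection 4: 2841 + 288 = 3129
Selection 5: 3129 + 288 = 3417
Selection 6: 3417 + 288 = 3705
Selection 7: 3705 + 288 = 3993
Selection 8: 3993 + 288 = 4281
Selection 9: 4281 + 288 = 4569
Selection 10: 4569 + 288 = 4857
Selection 11: 4857 + 288 = 5145 → 5145 − 4949 = 196
Selection 12: 196 + 288 = 484
Selection 13: 484 + 288 = 772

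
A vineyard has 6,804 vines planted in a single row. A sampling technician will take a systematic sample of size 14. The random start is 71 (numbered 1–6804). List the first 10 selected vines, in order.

k = N/n = 6804/14 = 486
vine 1: 71
vine 2: 71 + 486 = 557
vine 3: 557 + 486 = 1043
vine 4: 1043 + 486 = 1529
vine 5: 1529 + 486 = 2015
vine 6: 2015 + 486 = 2501
vine 7: 2501 + 486 = 2987
vine 8: 2987 + 486 = 3473
vine 9: 3473 + 486 = 3959
vine 10: 3959 + 486 = 4445

71, 557, 1043, 1529, 2015, 2501, 2987, 3473, 3959, 4445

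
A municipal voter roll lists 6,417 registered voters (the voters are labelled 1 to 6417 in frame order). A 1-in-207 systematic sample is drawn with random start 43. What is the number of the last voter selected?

k = 207
31st selection = r + (31−1)·k = 43 + 30×207 = 43 + 6210 = 6253

6253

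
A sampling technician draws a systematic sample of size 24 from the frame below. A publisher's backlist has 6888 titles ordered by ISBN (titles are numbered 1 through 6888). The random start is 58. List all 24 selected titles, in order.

58, 345, 632, 919, 1206, 1493, 1780, 2067, 2354, 2641, 2928, 3215, 3502, 3789, 4076, 4363, 4650, 4937, 5224, 5511, 5798, 6085, 6372, 6659

k = N/n = 6888/24 = 287
title 1: 58
title 2: 58 + 287 = 345
title 3: 345 + 287 = 632
title 4: 632 + 287 = 919
title 5: 919 + 287 = 1206
title 6: 1206 + 287 = 1493
title 7: 1493 + 287 = 1780
title 8: 1780 + 287 = 2067
title 9: 2067 + 287 = 2354
title 10: 2354 + 287 = 2641
title 11: 2641 + 287 = 2928
title 12: 2928 + 287 = 3215
title 13: 3215 + 287 = 3502
title 14: 3502 + 287 = 3789
title 15: 3789 + 287 = 4076
title 16: 4076 + 287 = 4363
title 17: 4363 + 287 = 4650
title 18: 4650 + 287 = 4937
title 19: 4937 + 287 = 5224
title 20: 5224 + 287 = 5511
title 21: 5511 + 287 = 5798
title 22: 5798 + 287 = 6085
title 23: 6085 + 287 = 6372
title 24: 6372 + 287 = 6659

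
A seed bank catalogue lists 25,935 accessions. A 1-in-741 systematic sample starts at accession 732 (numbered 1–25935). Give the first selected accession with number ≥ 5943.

6660

k = 741
Steps past start: ⌈(5943 − 732)/741⌉ = ⌈5211/741⌉ = 8
Selected accession: 732 + 8×741 = 6660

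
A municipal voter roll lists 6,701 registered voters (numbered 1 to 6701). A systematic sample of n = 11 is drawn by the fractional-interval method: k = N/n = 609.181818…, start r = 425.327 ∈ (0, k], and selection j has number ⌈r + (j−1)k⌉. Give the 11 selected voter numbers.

j=1: r + 0k = 425.327 → ⌈·⌉ = 426
j=2: r + 1k = 1034.508818… → ⌈·⌉ = 1035
j=3: r + 2k = 1643.690636… → ⌈·⌉ = 1644
j=4: r + 3k = 2252.872454… → ⌈·⌉ = 2253
j=5: r + 4k = 2862.054272… → ⌈·⌉ = 2863
j=6: r + 5k = 3471.236090… → ⌈·⌉ = 3472
j=7: r + 6k = 4080.417909… → ⌈·⌉ = 4081
j=8: r + 7k = 4689.599727… → ⌈·⌉ = 4690
j=9: r + 8k = 5298.781545… → ⌈·⌉ = 5299
j=10: r + 9k = 5907.963363… → ⌈·⌉ = 5908
j=11: r + 10k = 6517.145181… → ⌈·⌉ = 6518

426, 1035, 1644, 2253, 2863, 3472, 4081, 4690, 5299, 5908, 6518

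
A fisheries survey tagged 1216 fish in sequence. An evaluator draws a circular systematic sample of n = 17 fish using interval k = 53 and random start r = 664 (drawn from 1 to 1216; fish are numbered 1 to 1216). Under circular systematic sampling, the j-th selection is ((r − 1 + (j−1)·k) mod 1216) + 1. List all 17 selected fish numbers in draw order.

664, 717, 770, 823, 876, 929, 982, 1035, 1088, 1141, 1194, 31, 84, 137, 190, 243, 296

Selection 1: 664
Selection 2: 664 + 53 = 717
Selection 3: 717 + 53 = 770
Selection 4: 770 + 53 = 823
Selection 5: 823 + 53 = 876
Selection 6: 876 + 53 = 929
Selection 7: 929 + 53 = 982
Selection 8: 982 + 53 = 1035
Selection 9: 1035 + 53 = 1088
Selection 10: 1088 + 53 = 1141
Selection 11: 1141 + 53 = 1194
Selection 12: 1194 + 53 = 1247 → 1247 − 1216 = 31
Selection 13: 31 + 53 = 84
Selection 14: 84 + 53 = 137
Selection 15: 137 + 53 = 190
Selection 16: 190 + 53 = 243
Selection 17: 243 + 53 = 296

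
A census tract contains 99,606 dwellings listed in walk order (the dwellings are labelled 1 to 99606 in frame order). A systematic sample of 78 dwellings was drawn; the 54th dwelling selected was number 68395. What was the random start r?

k = 99606/78 = 1277
r = 68395 − (54−1)×1277 = 68395 − 67681 = 714

714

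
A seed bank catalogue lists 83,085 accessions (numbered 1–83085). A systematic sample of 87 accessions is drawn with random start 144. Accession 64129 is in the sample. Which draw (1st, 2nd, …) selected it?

k = 83085/87 = 955
position = (64129 − 144)/955 + 1 = 63985/955 + 1 = 67 + 1 = 68

68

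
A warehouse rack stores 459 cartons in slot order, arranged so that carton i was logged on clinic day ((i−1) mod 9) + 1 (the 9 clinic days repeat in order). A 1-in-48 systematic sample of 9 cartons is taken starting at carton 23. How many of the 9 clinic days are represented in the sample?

Consecutive selections differ by k = 48, so their clinic day numbers differ by 48 mod 9 = 3.
gcd(48, 9) = 3, so the sample visits 9/3 = 3 distinct residues mod 9.
Start 23 is clinic day 5; the clinic days hit are 2, 5, 8.

3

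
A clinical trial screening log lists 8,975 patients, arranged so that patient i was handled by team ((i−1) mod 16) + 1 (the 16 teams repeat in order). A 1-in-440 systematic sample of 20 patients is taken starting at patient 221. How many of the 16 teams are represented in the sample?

Consecutive selections differ by k = 440, so their team numbers differ by 440 mod 16 = 8.
gcd(440, 16) = 8, so the sample visits 16/8 = 2 distinct residues mod 16.
Start 221 is team 13; the teams hit are 5, 13.

2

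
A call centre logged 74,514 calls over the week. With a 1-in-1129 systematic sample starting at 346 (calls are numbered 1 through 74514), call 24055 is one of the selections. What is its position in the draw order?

22

k = 1129
position = (24055 − 346)/1129 + 1 = 23709/1129 + 1 = 21 + 1 = 22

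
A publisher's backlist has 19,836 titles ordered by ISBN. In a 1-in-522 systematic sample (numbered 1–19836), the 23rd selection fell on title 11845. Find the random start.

k = 522
r = 11845 − (23−1)×522 = 11845 − 11484 = 361

361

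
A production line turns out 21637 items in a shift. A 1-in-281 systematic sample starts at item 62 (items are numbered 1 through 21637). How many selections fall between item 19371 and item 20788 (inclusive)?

k = 281
First selection ≥ 19371: 62 + ⌈(19371−62)/281⌉·281 = 62 + 69×281 = 19451
Last selection ≤ 20788: 62 + ⌊(20788−62)/281⌋·281 = 62 + 73×281 = 20575
Count = 73 − 69 + 1 = 5

5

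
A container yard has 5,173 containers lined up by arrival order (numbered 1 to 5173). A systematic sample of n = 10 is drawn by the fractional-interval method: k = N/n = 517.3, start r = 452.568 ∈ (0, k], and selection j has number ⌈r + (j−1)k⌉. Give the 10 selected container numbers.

j=1: r + 0k = 452.568 → ⌈·⌉ = 453
j=2: r + 1k = 969.868 → ⌈·⌉ = 970
j=3: r + 2k = 1487.168 → ⌈·⌉ = 1488
j=4: r + 3k = 2004.468 → ⌈·⌉ = 2005
j=5: r + 4k = 2521.768 → ⌈·⌉ = 2522
j=6: r + 5k = 3039.068 → ⌈·⌉ = 3040
j=7: r + 6k = 3556.368 → ⌈·⌉ = 3557
j=8: r + 7k = 4073.668 → ⌈·⌉ = 4074
j=9: r + 8k = 4590.968 → ⌈·⌉ = 4591
j=10: r + 9k = 5108.268 → ⌈·⌉ = 5109

453, 970, 1488, 2005, 2522, 3040, 3557, 4074, 4591, 5109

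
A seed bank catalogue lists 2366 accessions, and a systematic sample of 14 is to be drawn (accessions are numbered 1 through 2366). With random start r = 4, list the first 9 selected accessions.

4, 173, 342, 511, 680, 849, 1018, 1187, 1356

k = N/n = 2366/14 = 169
accession 1: 4
accession 2: 4 + 169 = 173
accession 3: 173 + 169 = 342
accession 4: 342 + 169 = 511
accession 5: 511 + 169 = 680
accession 6: 680 + 169 = 849
accession 7: 849 + 169 = 1018
accession 8: 1018 + 169 = 1187
accession 9: 1187 + 169 = 1356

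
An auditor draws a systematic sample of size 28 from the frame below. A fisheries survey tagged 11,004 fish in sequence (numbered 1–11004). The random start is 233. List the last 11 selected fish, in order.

6914, 7307, 7700, 8093, 8486, 8879, 9272, 9665, 10058, 10451, 10844

k = N/n = 11004/28 = 393
18th selection = 233 + 17×393 = 6914
19th: 6914 + 393 = 7307
20th: 7307 + 393 = 7700
21st: 7700 + 393 = 8093
22nd: 8093 + 393 = 8486
23rd: 8486 + 393 = 8879
24th: 8879 + 393 = 9272
25th: 9272 + 393 = 9665
26th: 9665 + 393 = 10058
27th: 10058 + 393 = 10451
28th: 10451 + 393 = 10844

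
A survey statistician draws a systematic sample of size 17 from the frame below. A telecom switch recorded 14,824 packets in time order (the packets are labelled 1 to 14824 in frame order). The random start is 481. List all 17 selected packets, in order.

k = N/n = 14824/17 = 872
packet 1: 481
packet 2: 481 + 872 = 1353
packet 3: 1353 + 872 = 2225
packet 4: 2225 + 872 = 3097
packet 5: 3097 + 872 = 3969
packet 6: 3969 + 872 = 4841
packet 7: 4841 + 872 = 5713
packet 8: 5713 + 872 = 6585
packet 9: 6585 + 872 = 7457
packet 10: 7457 + 872 = 8329
packet 11: 8329 + 872 = 9201
packet 12: 9201 + 872 = 10073
packet 13: 10073 + 872 = 10945
packet 14: 10945 + 872 = 11817
packet 15: 11817 + 872 = 12689
packet 16: 12689 + 872 = 13561
packet 17: 13561 + 872 = 14433

481, 1353, 2225, 3097, 3969, 4841, 5713, 6585, 7457, 8329, 9201, 10073, 10945, 11817, 12689, 13561, 14433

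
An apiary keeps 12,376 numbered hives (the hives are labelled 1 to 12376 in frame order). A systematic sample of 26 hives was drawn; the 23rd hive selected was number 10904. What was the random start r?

k = 12376/26 = 476
r = 10904 − (23−1)×476 = 10904 − 10472 = 432

432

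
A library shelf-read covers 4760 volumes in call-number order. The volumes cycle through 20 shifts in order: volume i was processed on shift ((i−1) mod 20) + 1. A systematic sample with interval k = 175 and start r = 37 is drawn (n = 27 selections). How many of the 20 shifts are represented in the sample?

4

Consecutive selections differ by k = 175, so their shift numbers differ by 175 mod 20 = 15.
gcd(175, 20) = 5, so the sample visits 20/5 = 4 distinct residues mod 20.
Start 37 is shift 17; the shifts hit are 2, 7, 12, 17.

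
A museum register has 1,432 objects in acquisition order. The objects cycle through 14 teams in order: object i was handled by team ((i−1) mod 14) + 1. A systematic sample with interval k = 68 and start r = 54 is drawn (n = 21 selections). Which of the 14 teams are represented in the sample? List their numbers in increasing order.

Consecutive selections differ by k = 68, so their team numbers differ by 68 mod 14 = 12.
gcd(68, 14) = 2, so the sample visits 14/2 = 7 distinct residues mod 14.
Start 54 is team 12; the teams hit are 2, 4, 6, 8, 10, 12, 14.

2, 4, 6, 8, 10, 12, 14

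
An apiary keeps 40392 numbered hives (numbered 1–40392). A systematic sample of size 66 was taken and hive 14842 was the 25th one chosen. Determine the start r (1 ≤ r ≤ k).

k = 40392/66 = 612
r = 14842 − (25−1)×612 = 14842 − 14688 = 154

154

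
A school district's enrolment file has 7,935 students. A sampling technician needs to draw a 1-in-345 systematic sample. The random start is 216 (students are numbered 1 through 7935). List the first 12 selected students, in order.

student 1: 216
student 2: 216 + 345 = 561
student 3: 561 + 345 = 906
student 4: 906 + 345 = 1251
student 5: 1251 + 345 = 1596
student 6: 1596 + 345 = 1941
student 7: 1941 + 345 = 2286
student 8: 2286 + 345 = 2631
student 9: 2631 + 345 = 2976
student 10: 2976 + 345 = 3321
student 11: 3321 + 345 = 3666
student 12: 3666 + 345 = 4011

216, 561, 906, 1251, 1596, 1941, 2286, 2631, 2976, 3321, 3666, 4011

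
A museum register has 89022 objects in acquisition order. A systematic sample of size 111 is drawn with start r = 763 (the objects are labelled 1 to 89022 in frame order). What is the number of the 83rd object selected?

66527

k = 89022/111 = 802
83rd selection = r + (83−1)·k = 763 + 82×802 = 763 + 65764 = 66527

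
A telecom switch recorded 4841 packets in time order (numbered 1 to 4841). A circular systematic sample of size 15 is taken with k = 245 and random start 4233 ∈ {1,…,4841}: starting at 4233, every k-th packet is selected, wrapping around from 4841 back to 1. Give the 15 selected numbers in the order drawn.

4233, 4478, 4723, 127, 372, 617, 862, 1107, 1352, 1597, 1842, 2087, 2332, 2577, 2822

Selection 1: 4233
Selection 2: 4233 + 245 = 4478
Selection 3: 4478 + 245 = 4723
Selection 4: 4723 + 245 = 4968 → 4968 − 4841 = 127
Selection 5: 127 + 245 = 372
Selection 6: 372 + 245 = 617
Selection 7: 617 + 245 = 862
Selection 8: 862 + 245 = 1107
Selection 9: 1107 + 245 = 1352
Selection 10: 1352 + 245 = 1597
Selection 11: 1597 + 245 = 1842
Selection 12: 1842 + 245 = 2087
Selection 13: 2087 + 245 = 2332
Selection 14: 2332 + 245 = 2577
Selection 15: 2577 + 245 = 2822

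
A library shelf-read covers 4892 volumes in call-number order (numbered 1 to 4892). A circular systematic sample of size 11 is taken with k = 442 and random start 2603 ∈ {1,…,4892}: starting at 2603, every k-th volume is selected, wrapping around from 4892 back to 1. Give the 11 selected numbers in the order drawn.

Selection 1: 2603
Selection 2: 2603 + 442 = 3045
Selection 3: 3045 + 442 = 3487
Selection 4: 3487 + 442 = 3929
Selection 5: 3929 + 442 = 4371
Selection 6: 4371 + 442 = 4813
Selection 7: 4813 + 442 = 5255 → 5255 − 4892 = 363
Selection 8: 363 + 442 = 805
Selection 9: 805 + 442 = 1247
Selection 10: 1247 + 442 = 1689
Selection 11: 1689 + 442 = 2131

2603, 3045, 3487, 3929, 4371, 4813, 363, 805, 1247, 1689, 2131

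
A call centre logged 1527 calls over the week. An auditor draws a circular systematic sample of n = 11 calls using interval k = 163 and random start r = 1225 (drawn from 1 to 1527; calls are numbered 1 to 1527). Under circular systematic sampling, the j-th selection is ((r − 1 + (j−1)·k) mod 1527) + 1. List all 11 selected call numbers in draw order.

Selection 1: 1225
Selection 2: 1225 + 163 = 1388
Selection 3: 1388 + 163 = 1551 → 1551 − 1527 = 24
Selection 4: 24 + 163 = 187
Selection 5: 187 + 163 = 350
Selection 6: 350 + 163 = 513
Selection 7: 513 + 163 = 676
Selection 8: 676 + 163 = 839
Selection 9: 839 + 163 = 1002
Selection 10: 1002 + 163 = 1165
Selection 11: 1165 + 163 = 1328

1225, 1388, 24, 187, 350, 513, 676, 839, 1002, 1165, 1328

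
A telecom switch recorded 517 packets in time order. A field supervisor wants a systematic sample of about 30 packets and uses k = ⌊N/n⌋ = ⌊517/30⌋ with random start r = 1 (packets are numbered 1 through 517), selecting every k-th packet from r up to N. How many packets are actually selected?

31

k = ⌊517/30⌋ = 17
Achieved size = ⌊(517 − 1)/17⌋ + 1 = ⌊516/17⌋ + 1 = 30 + 1 = 31
(last selection: 1 + 30×17 = 511 ≤ 517; next would be 528 > 517)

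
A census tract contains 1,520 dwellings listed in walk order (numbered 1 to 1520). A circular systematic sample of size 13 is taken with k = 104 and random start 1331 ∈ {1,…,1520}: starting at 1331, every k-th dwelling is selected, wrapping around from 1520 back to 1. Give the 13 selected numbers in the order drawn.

Selection 1: 1331
Selection 2: 1331 + 104 = 1435
Selection 3: 1435 + 104 = 1539 → 1539 − 1520 = 19
Selection 4: 19 + 104 = 123
Selection 5: 123 + 104 = 227
Selection 6: 227 + 104 = 331
Selection 7: 331 + 104 = 435
Selection 8: 435 + 104 = 539
Selection 9: 539 + 104 = 643
Selection 10: 643 + 104 = 747
Selection 11: 747 + 104 = 851
Selection 12: 851 + 104 = 955
Selection 13: 955 + 104 = 1059

1331, 1435, 19, 123, 227, 331, 435, 539, 643, 747, 851, 955, 1059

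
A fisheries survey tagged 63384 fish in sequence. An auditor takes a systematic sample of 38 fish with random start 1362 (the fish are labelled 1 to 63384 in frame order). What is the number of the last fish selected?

63078

k = 63384/38 = 1668
38th selection = r + (38−1)·k = 1362 + 37×1668 = 1362 + 61716 = 63078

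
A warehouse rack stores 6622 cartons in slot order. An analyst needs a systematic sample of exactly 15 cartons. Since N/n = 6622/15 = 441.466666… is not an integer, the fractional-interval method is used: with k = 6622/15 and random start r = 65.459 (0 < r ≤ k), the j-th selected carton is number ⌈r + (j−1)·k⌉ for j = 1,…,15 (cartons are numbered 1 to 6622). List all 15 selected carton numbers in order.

j=1: r + 0k = 65.459 → ⌈·⌉ = 66
j=2: r + 1k = 506.925666… → ⌈·⌉ = 507
j=3: r + 2k = 948.392333… → ⌈·⌉ = 949
j=4: r + 3k = 1389.859 → ⌈·⌉ = 1390
j=5: r + 4k = 1831.325666… → ⌈·⌉ = 1832
j=6: r + 5k = 2272.792333… → ⌈·⌉ = 2273
j=7: r + 6k = 2714.259 → ⌈·⌉ = 2715
j=8: r + 7k = 3155.725666… → ⌈·⌉ = 3156
j=9: r + 8k = 3597.192333… → ⌈·⌉ = 3598
j=10: r + 9k = 4038.659 → ⌈·⌉ = 4039
j=11: r + 10k = 4480.125666… → ⌈·⌉ = 4481
j=12: r + 11k = 4921.592333… → ⌈·⌉ = 4922
j=13: r + 12k = 5363.059 → ⌈·⌉ = 5364
j=14: r + 13k = 5804.525666… → ⌈·⌉ = 5805
j=15: r + 14k = 6245.992333… → ⌈·⌉ = 6246

66, 507, 949, 1390, 1832, 2273, 2715, 3156, 3598, 4039, 4481, 4922, 5364, 5805, 6246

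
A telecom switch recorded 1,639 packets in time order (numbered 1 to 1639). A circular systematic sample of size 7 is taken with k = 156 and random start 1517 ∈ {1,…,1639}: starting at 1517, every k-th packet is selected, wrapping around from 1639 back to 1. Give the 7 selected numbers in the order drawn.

1517, 34, 190, 346, 502, 658, 814

Selection 1: 1517
Selection 2: 1517 + 156 = 1673 → 1673 − 1639 = 34
Selection 3: 34 + 156 = 190
Selection 4: 190 + 156 = 346
Selection 5: 346 + 156 = 502
Selection 6: 502 + 156 = 658
Selection 7: 658 + 156 = 814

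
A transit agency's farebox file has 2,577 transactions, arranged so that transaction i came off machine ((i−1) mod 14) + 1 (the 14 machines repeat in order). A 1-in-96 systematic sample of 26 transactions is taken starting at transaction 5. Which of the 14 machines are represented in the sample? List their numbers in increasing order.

Consecutive selections differ by k = 96, so their machine numbers differ by 96 mod 14 = 12.
gcd(96, 14) = 2, so the sample visits 14/2 = 7 distinct residues mod 14.
Start 5 is machine 5; the machines hit are 1, 3, 5, 7, 9, 11, 13.

1, 3, 5, 7, 9, 11, 13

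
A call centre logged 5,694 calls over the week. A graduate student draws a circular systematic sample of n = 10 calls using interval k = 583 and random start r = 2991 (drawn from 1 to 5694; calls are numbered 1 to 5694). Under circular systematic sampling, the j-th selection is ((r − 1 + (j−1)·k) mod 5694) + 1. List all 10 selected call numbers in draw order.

Selection 1: 2991
Selection 2: 2991 + 583 = 3574
Selection 3: 3574 + 583 = 4157
Selection 4: 4157 + 583 = 4740
Selection 5: 4740 + 583 = 5323
Selection 6: 5323 + 583 = 5906 → 5906 − 5694 = 212
Selection 7: 212 + 583 = 795
Selection 8: 795 + 583 = 1378
Selection 9: 1378 + 583 = 1961
Selection 10: 1961 + 583 = 2544

2991, 3574, 4157, 4740, 5323, 212, 795, 1378, 1961, 2544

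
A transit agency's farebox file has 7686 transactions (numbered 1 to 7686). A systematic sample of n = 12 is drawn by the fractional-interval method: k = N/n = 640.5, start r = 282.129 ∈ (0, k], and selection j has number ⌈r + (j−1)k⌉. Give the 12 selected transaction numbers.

283, 923, 1564, 2204, 2845, 3485, 4126, 4766, 5407, 6047, 6688, 7328

j=1: r + 0k = 282.129 → ⌈·⌉ = 283
j=2: r + 1k = 922.629 → ⌈·⌉ = 923
j=3: r + 2k = 1563.129 → ⌈·⌉ = 1564
j=4: r + 3k = 2203.629 → ⌈·⌉ = 2204
j=5: r + 4k = 2844.129 → ⌈·⌉ = 2845
j=6: r + 5k = 3484.629 → ⌈·⌉ = 3485
j=7: r + 6k = 4125.129 → ⌈·⌉ = 4126
j=8: r + 7k = 4765.629 → ⌈·⌉ = 4766
j=9: r + 8k = 5406.129 → ⌈·⌉ = 5407
j=10: r + 9k = 6046.629 → ⌈·⌉ = 6047
j=11: r + 10k = 6687.129 → ⌈·⌉ = 6688
j=12: r + 11k = 7327.629 → ⌈·⌉ = 7328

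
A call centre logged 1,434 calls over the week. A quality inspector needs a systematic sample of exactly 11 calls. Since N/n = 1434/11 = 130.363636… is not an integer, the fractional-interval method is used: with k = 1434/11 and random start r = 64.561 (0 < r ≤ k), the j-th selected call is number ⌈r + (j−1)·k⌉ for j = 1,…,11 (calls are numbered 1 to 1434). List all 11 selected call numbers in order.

65, 195, 326, 456, 587, 717, 847, 978, 1108, 1238, 1369

j=1: r + 0k = 64.561 → ⌈·⌉ = 65
j=2: r + 1k = 194.924636… → ⌈·⌉ = 195
j=3: r + 2k = 325.288272… → ⌈·⌉ = 326
j=4: r + 3k = 455.651909… → ⌈·⌉ = 456
j=5: r + 4k = 586.015545… → ⌈·⌉ = 587
j=6: r + 5k = 716.379181… → ⌈·⌉ = 717
j=7: r + 6k = 846.742818… → ⌈·⌉ = 847
j=8: r + 7k = 977.106454… → ⌈·⌉ = 978
j=9: r + 8k = 1107.470090… → ⌈·⌉ = 1108
j=10: r + 9k = 1237.833727… → ⌈·⌉ = 1238
j=11: r + 10k = 1368.197363… → ⌈·⌉ = 1369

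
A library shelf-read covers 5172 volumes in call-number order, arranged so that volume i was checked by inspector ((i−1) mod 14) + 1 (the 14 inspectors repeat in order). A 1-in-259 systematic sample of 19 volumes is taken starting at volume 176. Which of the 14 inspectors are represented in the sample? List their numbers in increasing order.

Consecutive selections differ by k = 259, so their inspector numbers differ by 259 mod 14 = 7.
gcd(259, 14) = 7, so the sample visits 14/7 = 2 distinct residues mod 14.
Start 176 is inspector 8; the inspectors hit are 1, 8.

1, 8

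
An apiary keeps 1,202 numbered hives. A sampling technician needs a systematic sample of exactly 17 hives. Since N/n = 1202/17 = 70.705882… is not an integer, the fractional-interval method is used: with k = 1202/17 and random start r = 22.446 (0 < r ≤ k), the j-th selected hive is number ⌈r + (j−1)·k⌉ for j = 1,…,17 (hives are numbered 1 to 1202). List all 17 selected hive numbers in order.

j=1: r + 0k = 22.446 → ⌈·⌉ = 23
j=2: r + 1k = 93.151882… → ⌈·⌉ = 94
j=3: r + 2k = 163.857764… → ⌈·⌉ = 164
j=4: r + 3k = 234.563647… → ⌈·⌉ = 235
j=5: r + 4k = 305.269529… → ⌈·⌉ = 306
j=6: r + 5k = 375.975411… → ⌈·⌉ = 376
j=7: r + 6k = 446.681294… → ⌈·⌉ = 447
j=8: r + 7k = 517.387176… → ⌈·⌉ = 518
j=9: r + 8k = 588.093058… → ⌈·⌉ = 589
j=10: r + 9k = 658.798941… → ⌈·⌉ = 659
j=11: r + 10k = 729.504823… → ⌈·⌉ = 730
j=12: r + 11k = 800.210705… → ⌈·⌉ = 801
j=13: r + 12k = 870.916588… → ⌈·⌉ = 871
j=14: r + 13k = 941.622470… → ⌈·⌉ = 942
j=15: r + 14k = 1012.328352… → ⌈·⌉ = 1013
j=16: r + 15k = 1083.034235… → ⌈·⌉ = 1084
j=17: r + 16k = 1153.740117… → ⌈·⌉ = 1154

23, 94, 164, 235, 306, 376, 447, 518, 589, 659, 730, 801, 871, 942, 1013, 1084, 1154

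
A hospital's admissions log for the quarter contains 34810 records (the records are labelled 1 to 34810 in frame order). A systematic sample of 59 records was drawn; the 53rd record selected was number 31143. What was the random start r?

463

k = 34810/59 = 590
r = 31143 − (53−1)×590 = 31143 − 30680 = 463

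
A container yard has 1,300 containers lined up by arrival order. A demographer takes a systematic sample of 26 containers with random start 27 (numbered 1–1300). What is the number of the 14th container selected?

677

k = 1300/26 = 50
14th selection = r + (14−1)·k = 27 + 13×50 = 27 + 650 = 677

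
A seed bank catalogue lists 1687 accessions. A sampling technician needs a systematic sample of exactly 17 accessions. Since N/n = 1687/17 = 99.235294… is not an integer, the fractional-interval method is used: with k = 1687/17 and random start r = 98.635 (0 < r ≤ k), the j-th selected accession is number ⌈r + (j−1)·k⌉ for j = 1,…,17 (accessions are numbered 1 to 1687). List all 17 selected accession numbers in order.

99, 198, 298, 397, 496, 595, 695, 794, 893, 992, 1091, 1191, 1290, 1389, 1488, 1588, 1687

j=1: r + 0k = 98.635 → ⌈·⌉ = 99
j=2: r + 1k = 197.870294… → ⌈·⌉ = 198
j=3: r + 2k = 297.105588… → ⌈·⌉ = 298
j=4: r + 3k = 396.340882… → ⌈·⌉ = 397
j=5: r + 4k = 495.576176… → ⌈·⌉ = 496
j=6: r + 5k = 594.811470… → ⌈·⌉ = 595
j=7: r + 6k = 694.046764… → ⌈·⌉ = 695
j=8: r + 7k = 793.282058… → ⌈·⌉ = 794
j=9: r + 8k = 892.517352… → ⌈·⌉ = 893
j=10: r + 9k = 991.752647… → ⌈·⌉ = 992
j=11: r + 10k = 1090.987941… → ⌈·⌉ = 1091
j=12: r + 11k = 1190.223235… → ⌈·⌉ = 1191
j=13: r + 12k = 1289.458529… → ⌈·⌉ = 1290
j=14: r + 13k = 1388.693823… → ⌈·⌉ = 1389
j=15: r + 14k = 1487.929117… → ⌈·⌉ = 1488
j=16: r + 15k = 1587.164411… → ⌈·⌉ = 1588
j=17: r + 16k = 1686.399705… → ⌈·⌉ = 1687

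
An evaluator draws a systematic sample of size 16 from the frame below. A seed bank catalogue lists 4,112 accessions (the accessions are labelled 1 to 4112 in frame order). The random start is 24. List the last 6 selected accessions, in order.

2594, 2851, 3108, 3365, 3622, 3879

k = N/n = 4112/16 = 257
11th selection = 24 + 10×257 = 2594
12th: 2594 + 257 = 2851
13th: 2851 + 257 = 3108
14th: 3108 + 257 = 3365
15th: 3365 + 257 = 3622
16th: 3622 + 257 = 3879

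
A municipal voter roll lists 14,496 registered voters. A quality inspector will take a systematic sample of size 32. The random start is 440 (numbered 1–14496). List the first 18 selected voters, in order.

k = N/n = 14496/32 = 453
voter 1: 440
voter 2: 440 + 453 = 893
voter 3: 893 + 453 = 1346
voter 4: 1346 + 453 = 1799
voter 5: 1799 + 453 = 2252
voter 6: 2252 + 453 = 2705
voter 7: 2705 + 453 = 3158
voter 8: 3158 + 453 = 3611
voter 9: 3611 + 453 = 4064
voter 10: 4064 + 453 = 4517
voter 11: 4517 + 453 = 4970
voter 12: 4970 + 453 = 5423
voter 13: 5423 + 453 = 5876
voter 14: 5876 + 453 = 6329
voter 15: 6329 + 453 = 6782
voter 16: 6782 + 453 = 7235
voter 17: 7235 + 453 = 7688
voter 18: 7688 + 453 = 8141

440, 893, 1346, 1799, 2252, 2705, 3158, 3611, 4064, 4517, 4970, 5423, 5876, 6329, 6782, 7235, 7688, 8141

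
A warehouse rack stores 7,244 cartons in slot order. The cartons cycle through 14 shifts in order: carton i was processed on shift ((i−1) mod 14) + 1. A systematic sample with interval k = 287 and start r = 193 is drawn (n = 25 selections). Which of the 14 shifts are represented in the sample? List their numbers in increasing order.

Consecutive selections differ by k = 287, so their shift numbers differ by 287 mod 14 = 7.
gcd(287, 14) = 7, so the sample visits 14/7 = 2 distinct residues mod 14.
Start 193 is shift 11; the shifts hit are 4, 11.

4, 11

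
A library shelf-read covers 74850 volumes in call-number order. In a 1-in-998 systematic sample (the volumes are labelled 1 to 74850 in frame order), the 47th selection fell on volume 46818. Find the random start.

910

k = 998
r = 46818 − (47−1)×998 = 46818 − 45908 = 910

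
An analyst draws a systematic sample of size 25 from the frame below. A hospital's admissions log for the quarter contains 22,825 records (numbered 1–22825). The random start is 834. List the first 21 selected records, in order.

834, 1747, 2660, 3573, 4486, 5399, 6312, 7225, 8138, 9051, 9964, 10877, 11790, 12703, 13616, 14529, 15442, 16355, 17268, 18181, 19094

k = N/n = 22825/25 = 913
record 1: 834
record 2: 834 + 913 = 1747
record 3: 1747 + 913 = 2660
record 4: 2660 + 913 = 3573
record 5: 3573 + 913 = 4486
record 6: 4486 + 913 = 5399
record 7: 5399 + 913 = 6312
record 8: 6312 + 913 = 7225
record 9: 7225 + 913 = 8138
record 10: 8138 + 913 = 9051
record 11: 9051 + 913 = 9964
record 12: 9964 + 913 = 10877
record 13: 10877 + 913 = 11790
record 14: 11790 + 913 = 12703
record 15: 12703 + 913 = 13616
record 16: 13616 + 913 = 14529
record 17: 14529 + 913 = 15442
record 18: 15442 + 913 = 16355
record 19: 16355 + 913 = 17268
record 20: 17268 + 913 = 18181
record 21: 18181 + 913 = 19094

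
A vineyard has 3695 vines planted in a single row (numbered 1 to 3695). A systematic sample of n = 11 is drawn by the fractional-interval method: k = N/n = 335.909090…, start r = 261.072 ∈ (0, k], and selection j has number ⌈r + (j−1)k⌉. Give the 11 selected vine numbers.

262, 597, 933, 1269, 1605, 1941, 2277, 2613, 2949, 3285, 3621

j=1: r + 0k = 261.072 → ⌈·⌉ = 262
j=2: r + 1k = 596.981090… → ⌈·⌉ = 597
j=3: r + 2k = 932.890181… → ⌈·⌉ = 933
j=4: r + 3k = 1268.799272… → ⌈·⌉ = 1269
j=5: r + 4k = 1604.708363… → ⌈·⌉ = 1605
j=6: r + 5k = 1940.617454… → ⌈·⌉ = 1941
j=7: r + 6k = 2276.526545… → ⌈·⌉ = 2277
j=8: r + 7k = 2612.435636… → ⌈·⌉ = 2613
j=9: r + 8k = 2948.344727… → ⌈·⌉ = 2949
j=10: r + 9k = 3284.253818… → ⌈·⌉ = 3285
j=11: r + 10k = 3620.162909… → ⌈·⌉ = 3621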